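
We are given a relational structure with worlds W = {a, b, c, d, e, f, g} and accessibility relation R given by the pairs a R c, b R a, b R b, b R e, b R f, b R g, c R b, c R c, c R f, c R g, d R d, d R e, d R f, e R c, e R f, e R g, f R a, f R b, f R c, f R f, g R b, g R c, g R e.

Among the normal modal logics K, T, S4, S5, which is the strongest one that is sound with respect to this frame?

Reflexive (axiom T): no — a is not related to itself.
Transitive (axiom 4): no — a R c and c R b, but not a R b.
Euclidean (axiom 5): no — b R a and b R e, but not a R e.
So F validates K; T would additionally require R to be reflexive. The strongest is K.

K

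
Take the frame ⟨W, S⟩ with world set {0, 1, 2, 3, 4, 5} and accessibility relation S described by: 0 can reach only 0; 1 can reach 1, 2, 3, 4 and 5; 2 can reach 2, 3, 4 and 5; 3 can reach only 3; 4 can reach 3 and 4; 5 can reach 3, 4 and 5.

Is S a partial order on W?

Reflexive: yes — every world is S-related to itself.
Transitive: yes — every two-step S-path is closed by a direct edge.
Antisymmetric: yes — no distinct pair is related both ways.
So S is a partial order.

Yes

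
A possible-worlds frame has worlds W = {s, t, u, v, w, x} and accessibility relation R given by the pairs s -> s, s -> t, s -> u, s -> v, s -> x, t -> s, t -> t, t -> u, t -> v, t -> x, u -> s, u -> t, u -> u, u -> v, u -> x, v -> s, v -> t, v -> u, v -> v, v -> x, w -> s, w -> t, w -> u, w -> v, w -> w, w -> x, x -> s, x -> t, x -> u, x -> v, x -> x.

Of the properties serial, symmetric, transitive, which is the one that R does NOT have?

symmetric

Serial: yes — every world has a successor (e.g. s R s).
Symmetric: no — w R s but not s R w.
Transitive: yes — every two-step R-path is closed by a direct edge.
Only symmetric fails.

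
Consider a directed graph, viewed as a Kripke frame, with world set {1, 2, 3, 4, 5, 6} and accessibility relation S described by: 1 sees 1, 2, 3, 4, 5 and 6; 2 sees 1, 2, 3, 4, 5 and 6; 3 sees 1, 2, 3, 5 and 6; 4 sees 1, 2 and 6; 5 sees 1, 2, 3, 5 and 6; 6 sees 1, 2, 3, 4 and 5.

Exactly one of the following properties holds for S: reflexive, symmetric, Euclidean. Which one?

Reflexive: no — 4 is not related to itself.
Symmetric: yes — every pair in S has its reverse in S.
Euclidean: no — 1 S 3 and 1 S 4, but not 3 S 4.
Only symmetric holds.

symmetric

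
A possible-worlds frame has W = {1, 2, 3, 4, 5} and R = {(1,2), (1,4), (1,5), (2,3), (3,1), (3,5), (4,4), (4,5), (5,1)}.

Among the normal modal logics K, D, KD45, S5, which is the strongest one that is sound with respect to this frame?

Serial (axiom D): yes — every world has a successor (e.g. 1 R 2).
Euclidean (axiom 5): no — 1 R 2 and 1 R 4, but not 2 R 4.
Transitive (axiom 4): no — 1 R 2 and 2 R 3, but not 1 R 3.
Reflexive (axiom T): no — 1 is not related to itself.
So F validates K, D; KD45 would additionally require R to be Euclidean and transitive. The strongest is D.

D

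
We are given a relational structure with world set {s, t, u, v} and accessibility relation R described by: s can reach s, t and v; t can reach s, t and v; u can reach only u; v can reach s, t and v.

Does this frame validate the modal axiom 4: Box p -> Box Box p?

The schema 4 characterises exactly the transitive frames.
Transitive: yes — every two-step R-path is closed by a direct edge.

Yes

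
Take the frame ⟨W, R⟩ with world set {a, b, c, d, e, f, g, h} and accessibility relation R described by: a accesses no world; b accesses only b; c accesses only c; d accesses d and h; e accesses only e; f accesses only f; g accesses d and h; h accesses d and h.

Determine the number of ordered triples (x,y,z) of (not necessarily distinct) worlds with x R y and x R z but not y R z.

R is Euclidean; there are no such tuples.

0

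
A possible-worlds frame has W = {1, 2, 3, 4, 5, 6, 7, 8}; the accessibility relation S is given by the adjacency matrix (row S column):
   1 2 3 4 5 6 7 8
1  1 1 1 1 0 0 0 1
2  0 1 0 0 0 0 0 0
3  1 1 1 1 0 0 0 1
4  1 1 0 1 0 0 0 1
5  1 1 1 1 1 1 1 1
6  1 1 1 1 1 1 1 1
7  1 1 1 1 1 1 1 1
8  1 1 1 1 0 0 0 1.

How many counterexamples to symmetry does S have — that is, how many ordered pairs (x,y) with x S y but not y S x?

20

Enumerating: (1,2), (3,2), (3,4), (4,2), (5,1), (5,2), (5,3), (5,4), (5,8), (6,1), (6,2), (6,3), … and 8 more.
Total: 20.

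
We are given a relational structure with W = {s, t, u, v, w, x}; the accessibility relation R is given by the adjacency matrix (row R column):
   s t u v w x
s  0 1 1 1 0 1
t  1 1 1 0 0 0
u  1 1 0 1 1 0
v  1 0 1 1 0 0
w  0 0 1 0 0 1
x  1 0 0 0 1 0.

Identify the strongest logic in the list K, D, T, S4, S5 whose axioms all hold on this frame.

Serial (axiom D): yes — every world has a successor (e.g. s R t).
Reflexive (axiom T): no — s is not related to itself.
Transitive (axiom 4): no — s R u and u R w, but not s R w.
Euclidean (axiom 5): no — s R t and s R v, but not t R v.
So F validates K, D; T would additionally require R to be reflexive. The strongest is D.

D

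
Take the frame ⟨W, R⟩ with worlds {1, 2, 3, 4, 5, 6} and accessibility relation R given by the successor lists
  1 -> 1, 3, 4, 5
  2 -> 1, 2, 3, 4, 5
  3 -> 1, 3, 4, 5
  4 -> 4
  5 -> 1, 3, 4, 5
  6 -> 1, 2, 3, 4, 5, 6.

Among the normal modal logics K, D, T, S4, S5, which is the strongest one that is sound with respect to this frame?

Serial (axiom D): yes — every world has a successor (e.g. 1 R 1).
Reflexive (axiom T): yes — every world is R-related to itself.
Transitive (axiom 4): yes — every two-step R-path is closed by a direct edge.
Euclidean (axiom 5): no — 1 R 4 and 1 R 3, but not 4 R 3.
So F validates K, D, T, S4; S5 would additionally require R to be Euclidean. The strongest is S4.

S4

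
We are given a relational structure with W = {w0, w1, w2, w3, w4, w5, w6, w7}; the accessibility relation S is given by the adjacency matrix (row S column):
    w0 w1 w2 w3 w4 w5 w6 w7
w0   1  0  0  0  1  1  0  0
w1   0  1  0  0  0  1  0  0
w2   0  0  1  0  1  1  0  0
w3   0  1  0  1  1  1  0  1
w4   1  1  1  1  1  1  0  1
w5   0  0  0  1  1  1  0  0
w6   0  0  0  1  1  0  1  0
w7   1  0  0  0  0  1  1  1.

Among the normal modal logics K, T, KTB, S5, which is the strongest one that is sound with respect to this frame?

Reflexive (axiom T): yes — every world is S-related to itself.
Symmetric (axiom B): no — w0 S w5 but not w5 S w0.
Euclidean (axiom 5): no — w3 S w1 and w3 S w4, but not w1 S w4.
So F validates K, T; KTB would additionally require S to be symmetric. The strongest is T.

T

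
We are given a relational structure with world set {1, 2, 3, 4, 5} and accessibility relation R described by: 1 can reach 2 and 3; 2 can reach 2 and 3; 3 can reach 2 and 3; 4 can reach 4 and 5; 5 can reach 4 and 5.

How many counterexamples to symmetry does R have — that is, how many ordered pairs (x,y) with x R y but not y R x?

2

Enumerating: (1,2), (1,3).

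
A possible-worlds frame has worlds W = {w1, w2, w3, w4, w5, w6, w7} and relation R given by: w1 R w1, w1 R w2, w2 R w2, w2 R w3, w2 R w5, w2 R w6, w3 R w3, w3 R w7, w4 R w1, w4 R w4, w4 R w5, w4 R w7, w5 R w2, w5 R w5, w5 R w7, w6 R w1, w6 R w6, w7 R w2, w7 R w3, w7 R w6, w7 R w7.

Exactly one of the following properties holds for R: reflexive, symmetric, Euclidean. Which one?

reflexive

Reflexive: yes — every world is R-related to itself.
Symmetric: no — w1 R w2 but not w2 R w1.
Euclidean: no — w2 R w3 and w2 R w5, but not w3 R w5.
Only reflexive holds.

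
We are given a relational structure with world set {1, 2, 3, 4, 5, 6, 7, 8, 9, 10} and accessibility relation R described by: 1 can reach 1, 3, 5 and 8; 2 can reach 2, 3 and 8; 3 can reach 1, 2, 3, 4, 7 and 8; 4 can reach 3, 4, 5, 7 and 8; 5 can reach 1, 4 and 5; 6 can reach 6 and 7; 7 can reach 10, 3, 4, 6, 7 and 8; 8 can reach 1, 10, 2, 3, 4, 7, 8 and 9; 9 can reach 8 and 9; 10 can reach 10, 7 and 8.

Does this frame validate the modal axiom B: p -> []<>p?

The schema B characterises exactly the symmetric frames.
Symmetric: yes — every pair in R has its reverse in R.

Yes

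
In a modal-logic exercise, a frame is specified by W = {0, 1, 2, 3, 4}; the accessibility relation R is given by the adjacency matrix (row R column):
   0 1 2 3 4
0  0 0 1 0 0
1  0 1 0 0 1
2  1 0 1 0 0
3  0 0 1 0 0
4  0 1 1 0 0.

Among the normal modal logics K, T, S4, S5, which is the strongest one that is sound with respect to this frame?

K

Reflexive (axiom T): no — 0 is not related to itself.
Transitive (axiom 4): no — 1 R 4 and 4 R 2, but not 1 R 2.
Euclidean (axiom 5): no — 4 R 1 and 4 R 2, but not 1 R 2.
So F validates K; T would additionally require R to be reflexive. The strongest is K.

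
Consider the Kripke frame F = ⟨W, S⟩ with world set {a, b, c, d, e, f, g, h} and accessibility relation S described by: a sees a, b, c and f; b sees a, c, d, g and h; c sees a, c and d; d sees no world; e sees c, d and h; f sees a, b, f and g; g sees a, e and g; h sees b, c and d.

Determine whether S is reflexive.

Reflexive: no — b is not related to itself.

No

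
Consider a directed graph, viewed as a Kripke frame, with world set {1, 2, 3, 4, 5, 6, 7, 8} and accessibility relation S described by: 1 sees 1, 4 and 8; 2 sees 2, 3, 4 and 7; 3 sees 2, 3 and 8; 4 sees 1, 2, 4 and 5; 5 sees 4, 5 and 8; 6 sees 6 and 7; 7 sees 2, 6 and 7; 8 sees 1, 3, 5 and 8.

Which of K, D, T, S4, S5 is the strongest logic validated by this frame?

Serial (axiom D): yes — every world has a successor (e.g. 1 S 1).
Reflexive (axiom T): yes — every world is S-related to itself.
Transitive (axiom 4): no — 1 S 4 and 4 S 2, but not 1 S 2.
Euclidean (axiom 5): no — 1 S 4 and 1 S 8, but not 4 S 8.
So F validates K, D, T; S4 would additionally require S to be transitive. The strongest is T.

T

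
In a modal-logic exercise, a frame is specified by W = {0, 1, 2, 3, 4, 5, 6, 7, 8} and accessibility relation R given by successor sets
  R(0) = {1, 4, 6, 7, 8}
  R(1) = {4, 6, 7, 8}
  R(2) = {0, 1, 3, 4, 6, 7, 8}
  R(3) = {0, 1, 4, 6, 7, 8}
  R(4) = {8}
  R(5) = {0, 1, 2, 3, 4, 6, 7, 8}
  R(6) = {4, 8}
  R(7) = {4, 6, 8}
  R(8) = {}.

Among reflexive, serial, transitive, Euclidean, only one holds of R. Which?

Reflexive: no — 0 is not related to itself.
Serial: no — 8 has no R-successor.
Transitive: yes — every two-step R-path is closed by a direct edge.
Euclidean: no — 0 R 4 and 0 R 1, but not 4 R 1.
Only transitive holds.

transitive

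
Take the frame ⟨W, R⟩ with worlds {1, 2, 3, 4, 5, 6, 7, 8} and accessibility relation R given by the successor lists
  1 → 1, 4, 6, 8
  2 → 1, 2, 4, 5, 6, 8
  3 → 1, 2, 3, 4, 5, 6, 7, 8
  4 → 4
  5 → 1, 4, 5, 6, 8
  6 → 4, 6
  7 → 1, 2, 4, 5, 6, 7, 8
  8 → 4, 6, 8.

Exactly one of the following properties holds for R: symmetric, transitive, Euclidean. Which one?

transitive

Symmetric: no — 1 R 4 but not 4 R 1.
Transitive: yes — every two-step R-path is closed by a direct edge.
Euclidean: no — 1 R 4 and 1 R 6, but not 4 R 6.
Only transitive holds.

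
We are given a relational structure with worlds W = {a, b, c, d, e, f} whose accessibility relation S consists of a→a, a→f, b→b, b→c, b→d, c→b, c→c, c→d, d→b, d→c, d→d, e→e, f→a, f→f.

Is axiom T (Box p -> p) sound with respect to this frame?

The schema T characterises exactly the reflexive frames.
Reflexive: yes — every world is S-related to itself.

Yes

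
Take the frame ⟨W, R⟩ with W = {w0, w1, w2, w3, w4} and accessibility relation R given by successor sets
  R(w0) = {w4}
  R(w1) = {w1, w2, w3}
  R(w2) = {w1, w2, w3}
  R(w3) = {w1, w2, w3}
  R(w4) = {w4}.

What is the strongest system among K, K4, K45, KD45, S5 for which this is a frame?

Transitive (axiom 4): yes — every two-step R-path is closed by a direct edge.
Euclidean (axiom 5): yes — any two successors of a common world are R-related.
Serial (axiom D): yes — every world has a successor (e.g. w0 R w4).
Reflexive (axiom T): no — w0 is not related to itself.
So F validates K, K4, K45, KD45; S5 would additionally require R to be reflexive. The strongest is KD45.

KD45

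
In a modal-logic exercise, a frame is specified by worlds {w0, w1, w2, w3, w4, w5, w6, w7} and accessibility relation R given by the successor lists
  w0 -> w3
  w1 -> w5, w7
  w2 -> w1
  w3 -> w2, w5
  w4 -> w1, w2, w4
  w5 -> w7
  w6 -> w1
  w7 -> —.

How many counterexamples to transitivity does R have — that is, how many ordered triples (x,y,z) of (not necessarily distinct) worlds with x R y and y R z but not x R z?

10

Enumerating: (w0,w3,w2), (w0,w3,w5), (w2,w1,w5), (w2,w1,w7), (w3,w2,w1), (w3,w5,w7), (w4,w1,w5), (w4,w1,w7), (w6,w1,w5), (w6,w1,w7).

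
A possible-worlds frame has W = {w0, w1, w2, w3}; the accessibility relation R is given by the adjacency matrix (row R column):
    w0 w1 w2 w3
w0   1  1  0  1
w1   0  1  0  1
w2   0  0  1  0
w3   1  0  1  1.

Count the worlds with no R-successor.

0

R is serial; there are no such worlds.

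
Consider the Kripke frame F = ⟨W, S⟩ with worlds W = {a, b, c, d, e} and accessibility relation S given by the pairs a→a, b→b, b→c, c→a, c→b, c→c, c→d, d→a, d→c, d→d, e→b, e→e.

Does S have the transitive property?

No

Transitive: no — b S c and c S a, but not b S a.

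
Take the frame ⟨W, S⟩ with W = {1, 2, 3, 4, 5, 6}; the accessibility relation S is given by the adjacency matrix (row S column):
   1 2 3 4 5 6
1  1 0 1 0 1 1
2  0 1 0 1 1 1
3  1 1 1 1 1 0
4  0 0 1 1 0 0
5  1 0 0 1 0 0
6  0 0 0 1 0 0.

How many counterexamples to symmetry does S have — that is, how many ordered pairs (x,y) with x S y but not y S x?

8

Enumerating: (1,6), (2,4), (2,5), (2,6), (3,2), (3,5), (5,4), (6,4).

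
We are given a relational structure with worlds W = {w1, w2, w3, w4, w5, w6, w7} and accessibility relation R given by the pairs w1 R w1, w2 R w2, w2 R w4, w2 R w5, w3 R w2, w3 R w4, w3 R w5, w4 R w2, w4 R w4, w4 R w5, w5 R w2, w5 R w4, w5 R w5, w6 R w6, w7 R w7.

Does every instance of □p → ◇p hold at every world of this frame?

Yes

Axiom D corresponds to the accessibility relation being serial.
Serial: yes — every world has a successor (e.g. w1 R w1).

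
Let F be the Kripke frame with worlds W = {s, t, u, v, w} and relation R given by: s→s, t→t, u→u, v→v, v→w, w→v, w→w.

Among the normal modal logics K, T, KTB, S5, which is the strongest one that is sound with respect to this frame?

Reflexive (axiom T): yes — every world is R-related to itself.
Symmetric (axiom B): yes — every pair in R has its reverse in R.
Euclidean (axiom 5): yes — any two successors of a common world are R-related.
So F validates K, T, KTB, S5. The strongest is S5.

S5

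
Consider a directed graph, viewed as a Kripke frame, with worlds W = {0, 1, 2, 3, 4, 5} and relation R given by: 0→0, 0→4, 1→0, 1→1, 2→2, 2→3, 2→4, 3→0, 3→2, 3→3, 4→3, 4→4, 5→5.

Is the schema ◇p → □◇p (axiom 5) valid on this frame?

No

The schema 5 characterises exactly the Euclidean frames.
Euclidean: no — 2 R 3 and 2 R 4, but not 3 R 4.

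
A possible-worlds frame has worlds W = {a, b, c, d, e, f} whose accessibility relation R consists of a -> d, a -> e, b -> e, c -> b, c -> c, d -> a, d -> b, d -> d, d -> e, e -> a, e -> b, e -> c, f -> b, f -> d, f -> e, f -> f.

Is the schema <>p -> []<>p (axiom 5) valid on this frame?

The schema 5 characterises exactly the Euclidean frames.
Euclidean: no — a R e and a R d, but not e R d.

No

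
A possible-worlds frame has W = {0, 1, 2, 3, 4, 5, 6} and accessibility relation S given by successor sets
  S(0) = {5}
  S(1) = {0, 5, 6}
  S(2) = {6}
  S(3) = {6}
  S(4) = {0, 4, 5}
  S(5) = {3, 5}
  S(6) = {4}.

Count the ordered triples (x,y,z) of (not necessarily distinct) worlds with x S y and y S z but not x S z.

Enumerating: (0,5,3), (1,5,3), (1,6,4), (2,6,4), (3,6,4), (4,5,3), (5,3,6), (6,4,0), (6,4,5).

9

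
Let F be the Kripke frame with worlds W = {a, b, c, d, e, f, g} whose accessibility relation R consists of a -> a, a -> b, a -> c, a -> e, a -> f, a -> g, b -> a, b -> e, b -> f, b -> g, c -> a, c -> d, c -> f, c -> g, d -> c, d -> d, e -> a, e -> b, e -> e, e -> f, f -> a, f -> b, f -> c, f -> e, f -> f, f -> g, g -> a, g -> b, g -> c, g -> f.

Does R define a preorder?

Reflexive: no — b is not related to itself.
Transitive: no — a R c and c R d, but not a R d.
So R is not a preorder.

No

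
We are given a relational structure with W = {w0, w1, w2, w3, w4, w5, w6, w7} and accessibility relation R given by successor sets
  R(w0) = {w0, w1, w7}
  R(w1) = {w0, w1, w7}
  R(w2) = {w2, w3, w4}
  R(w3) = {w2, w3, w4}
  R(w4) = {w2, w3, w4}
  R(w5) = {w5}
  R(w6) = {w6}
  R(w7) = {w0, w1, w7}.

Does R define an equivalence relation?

Yes

Reflexive: yes — every world is R-related to itself.
Symmetric: yes — every pair in R has its reverse in R.
Transitive: yes — every two-step R-path is closed by a direct edge.
So R is an equivalence relation.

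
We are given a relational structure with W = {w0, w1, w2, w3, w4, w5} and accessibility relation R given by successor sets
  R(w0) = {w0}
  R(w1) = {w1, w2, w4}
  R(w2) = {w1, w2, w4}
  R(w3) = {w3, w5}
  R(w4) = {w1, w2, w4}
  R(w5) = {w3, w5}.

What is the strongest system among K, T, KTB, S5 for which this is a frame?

S5

Reflexive (axiom T): yes — every world is R-related to itself.
Symmetric (axiom B): yes — every pair in R has its reverse in R.
Euclidean (axiom 5): yes — any two successors of a common world are R-related.
So F validates K, T, KTB, S5. The strongest is S5.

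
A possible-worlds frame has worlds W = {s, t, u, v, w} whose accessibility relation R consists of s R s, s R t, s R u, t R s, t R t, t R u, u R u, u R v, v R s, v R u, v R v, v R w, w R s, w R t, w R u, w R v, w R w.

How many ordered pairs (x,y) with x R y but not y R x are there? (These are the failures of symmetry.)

Enumerating: (s,u), (t,u), (v,s), (w,s), (w,t), (w,u).

6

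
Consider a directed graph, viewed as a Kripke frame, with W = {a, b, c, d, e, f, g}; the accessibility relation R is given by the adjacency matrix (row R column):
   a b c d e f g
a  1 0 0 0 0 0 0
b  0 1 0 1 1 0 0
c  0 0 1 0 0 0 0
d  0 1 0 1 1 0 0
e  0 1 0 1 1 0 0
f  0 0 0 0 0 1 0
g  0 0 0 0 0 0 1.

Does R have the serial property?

Serial: yes — every world has a successor (e.g. a R a).

Yes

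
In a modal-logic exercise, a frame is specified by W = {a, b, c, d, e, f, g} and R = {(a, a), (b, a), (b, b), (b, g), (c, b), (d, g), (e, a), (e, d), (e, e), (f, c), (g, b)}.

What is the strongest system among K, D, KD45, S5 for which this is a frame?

Serial (axiom D): yes — every world has a successor (e.g. a R a).
Euclidean (axiom 5): no — b R a and b R g, but not a R g.
Transitive (axiom 4): no — c R b and b R a, but not c R a.
Reflexive (axiom T): no — c is not related to itself.
So F validates K, D; KD45 would additionally require R to be Euclidean and transitive. The strongest is D.

D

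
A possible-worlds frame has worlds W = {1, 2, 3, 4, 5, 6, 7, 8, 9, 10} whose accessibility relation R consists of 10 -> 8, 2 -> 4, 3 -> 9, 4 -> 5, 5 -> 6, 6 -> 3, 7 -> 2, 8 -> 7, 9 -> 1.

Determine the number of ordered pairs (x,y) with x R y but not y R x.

9

Enumerating: (10,8), (2,4), (3,9), (4,5), (5,6), (6,3), (7,2), (8,7), (9,1).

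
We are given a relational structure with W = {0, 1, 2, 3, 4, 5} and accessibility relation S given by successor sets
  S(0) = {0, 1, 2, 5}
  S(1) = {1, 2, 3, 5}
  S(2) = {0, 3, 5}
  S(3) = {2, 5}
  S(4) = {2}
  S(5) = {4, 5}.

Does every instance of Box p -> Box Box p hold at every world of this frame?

No

The schema 4 characterises exactly the transitive frames.
Transitive: no — 0 S 1 and 1 S 3, but not 0 S 3.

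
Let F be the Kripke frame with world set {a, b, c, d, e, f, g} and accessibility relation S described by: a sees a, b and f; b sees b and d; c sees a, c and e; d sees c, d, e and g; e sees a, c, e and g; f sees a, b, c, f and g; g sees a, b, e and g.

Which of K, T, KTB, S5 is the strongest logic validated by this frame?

T

Reflexive (axiom T): yes — every world is S-related to itself.
Symmetric (axiom B): no — a S b but not b S a.
Euclidean (axiom 5): no — a S b and a S f, but not b S f.
So F validates K, T; KTB would additionally require S to be symmetric. The strongest is T.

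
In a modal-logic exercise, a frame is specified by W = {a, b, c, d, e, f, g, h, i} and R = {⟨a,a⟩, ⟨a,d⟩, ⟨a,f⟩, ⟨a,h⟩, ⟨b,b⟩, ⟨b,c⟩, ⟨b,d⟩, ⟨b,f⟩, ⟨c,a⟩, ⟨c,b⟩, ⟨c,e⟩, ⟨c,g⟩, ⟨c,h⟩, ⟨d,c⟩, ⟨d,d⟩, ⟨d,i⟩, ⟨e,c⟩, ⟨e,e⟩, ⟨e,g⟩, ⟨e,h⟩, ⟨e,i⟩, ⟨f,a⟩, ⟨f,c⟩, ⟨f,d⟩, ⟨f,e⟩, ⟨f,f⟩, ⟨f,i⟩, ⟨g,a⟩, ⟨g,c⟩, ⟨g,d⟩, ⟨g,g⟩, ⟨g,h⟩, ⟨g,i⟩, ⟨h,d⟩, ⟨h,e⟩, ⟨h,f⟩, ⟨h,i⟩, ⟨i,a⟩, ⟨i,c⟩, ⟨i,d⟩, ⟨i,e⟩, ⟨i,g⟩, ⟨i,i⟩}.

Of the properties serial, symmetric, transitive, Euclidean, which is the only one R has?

serial

Serial: yes — every world has a successor (e.g. a R a).
Symmetric: no — a R d but not d R a.
Transitive: no — a R d and d R c, but not a R c.
Euclidean: no — a R d and a R f, but not d R f.
Only serial holds.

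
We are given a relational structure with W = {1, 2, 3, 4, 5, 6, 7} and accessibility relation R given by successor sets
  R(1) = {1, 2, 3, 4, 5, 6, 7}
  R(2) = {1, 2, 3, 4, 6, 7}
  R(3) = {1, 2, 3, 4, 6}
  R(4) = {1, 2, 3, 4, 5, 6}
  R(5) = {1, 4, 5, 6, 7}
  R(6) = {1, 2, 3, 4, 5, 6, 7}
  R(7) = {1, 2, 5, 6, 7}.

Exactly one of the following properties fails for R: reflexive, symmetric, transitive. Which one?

Reflexive: yes — every world is R-related to itself.
Symmetric: yes — every pair in R has its reverse in R.
Transitive: no — 2 R 1 and 1 R 5, but not 2 R 5.
Only transitive fails.

transitive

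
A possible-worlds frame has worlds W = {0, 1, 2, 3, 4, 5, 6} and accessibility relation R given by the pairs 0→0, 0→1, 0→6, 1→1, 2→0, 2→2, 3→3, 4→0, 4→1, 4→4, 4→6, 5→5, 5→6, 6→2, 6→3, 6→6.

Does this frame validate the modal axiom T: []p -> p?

Yes

Axiom T corresponds to the accessibility relation being reflexive.
Reflexive: yes — every world is R-related to itself.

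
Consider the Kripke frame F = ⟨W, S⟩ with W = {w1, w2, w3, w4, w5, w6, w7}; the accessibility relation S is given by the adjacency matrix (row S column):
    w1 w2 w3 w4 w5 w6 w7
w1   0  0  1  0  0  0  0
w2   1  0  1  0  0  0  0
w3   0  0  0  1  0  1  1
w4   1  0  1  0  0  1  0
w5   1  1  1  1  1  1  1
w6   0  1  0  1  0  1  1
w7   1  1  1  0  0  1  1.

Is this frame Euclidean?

Euclidean: no — w2 S w3 and w2 S w1, but not w3 S w1.

No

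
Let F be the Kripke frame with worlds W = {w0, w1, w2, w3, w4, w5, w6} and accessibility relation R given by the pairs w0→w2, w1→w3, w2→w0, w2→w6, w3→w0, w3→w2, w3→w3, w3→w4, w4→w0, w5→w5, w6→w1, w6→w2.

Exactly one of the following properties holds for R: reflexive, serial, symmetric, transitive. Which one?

serial

Reflexive: no — w0 is not related to itself.
Serial: yes — every world has a successor (e.g. w0 R w2).
Symmetric: no — w1 R w3 but not w3 R w1.
Transitive: no — w0 R w2 and w2 R w6, but not w0 R w6.
Only serial holds.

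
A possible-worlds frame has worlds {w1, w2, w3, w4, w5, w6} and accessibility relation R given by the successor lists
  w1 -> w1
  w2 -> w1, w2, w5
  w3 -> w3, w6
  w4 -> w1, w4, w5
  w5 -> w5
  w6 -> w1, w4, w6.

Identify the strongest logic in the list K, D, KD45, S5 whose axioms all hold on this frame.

D

Serial (axiom D): yes — every world has a successor (e.g. w1 R w1).
Euclidean (axiom 5): no — w2 R w1 and w2 R w5, but not w1 R w5.
Transitive (axiom 4): no — w3 R w6 and w6 R w1, but not w3 R w1.
Reflexive (axiom T): yes — every world is R-related to itself.
So F validates K, D; KD45 would additionally require R to be Euclidean and transitive. The strongest is D.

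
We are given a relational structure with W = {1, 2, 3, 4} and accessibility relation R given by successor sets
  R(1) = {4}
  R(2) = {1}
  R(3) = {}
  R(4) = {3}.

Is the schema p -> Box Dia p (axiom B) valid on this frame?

Axiom B corresponds to the accessibility relation being symmetric.
Symmetric: no — 1 R 4 but not 4 R 1.

No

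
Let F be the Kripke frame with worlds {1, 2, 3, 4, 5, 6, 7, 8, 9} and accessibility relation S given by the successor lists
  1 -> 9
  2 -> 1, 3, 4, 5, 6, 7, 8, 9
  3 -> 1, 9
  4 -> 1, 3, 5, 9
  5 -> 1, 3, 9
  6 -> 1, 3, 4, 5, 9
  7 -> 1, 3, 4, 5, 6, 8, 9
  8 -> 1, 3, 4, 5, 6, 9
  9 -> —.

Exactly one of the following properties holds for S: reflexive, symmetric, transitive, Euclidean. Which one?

transitive

Reflexive: no — 1 is not related to itself.
Symmetric: no — 1 S 9 but not 9 S 1.
Transitive: yes — every two-step S-path is closed by a direct edge.
Euclidean: no — 2 S 1 and 2 S 3, but not 1 S 3.
Only transitive holds.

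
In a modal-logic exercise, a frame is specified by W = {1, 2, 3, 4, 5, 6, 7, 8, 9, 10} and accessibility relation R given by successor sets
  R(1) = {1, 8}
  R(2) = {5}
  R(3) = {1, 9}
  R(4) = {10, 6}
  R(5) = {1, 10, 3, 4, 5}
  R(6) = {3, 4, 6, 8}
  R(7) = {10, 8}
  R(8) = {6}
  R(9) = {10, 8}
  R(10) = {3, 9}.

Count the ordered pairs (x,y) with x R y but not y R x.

Enumerating: (1,8), (10,3), (2,5), (3,1), (3,9), (4,10), (5,1), (5,10), (5,3), (5,4), (6,3), (7,10), (7,8), (9,8).

14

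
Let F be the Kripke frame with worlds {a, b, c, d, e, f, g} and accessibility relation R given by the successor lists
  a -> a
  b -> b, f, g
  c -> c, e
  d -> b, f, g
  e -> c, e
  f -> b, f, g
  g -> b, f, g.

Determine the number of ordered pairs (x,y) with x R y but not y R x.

3

Enumerating: (d,b), (d,f), (d,g).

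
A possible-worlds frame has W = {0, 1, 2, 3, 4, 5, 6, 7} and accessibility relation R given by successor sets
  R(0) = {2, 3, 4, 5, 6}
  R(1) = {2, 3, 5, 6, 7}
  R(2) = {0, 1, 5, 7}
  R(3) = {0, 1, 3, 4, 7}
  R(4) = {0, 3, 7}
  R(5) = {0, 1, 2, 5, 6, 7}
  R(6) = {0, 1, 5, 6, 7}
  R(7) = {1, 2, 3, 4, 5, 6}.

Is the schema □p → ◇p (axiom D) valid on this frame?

The schema D characterises exactly the serial frames.
Serial: yes — every world has a successor (e.g. 0 R 2).

Yes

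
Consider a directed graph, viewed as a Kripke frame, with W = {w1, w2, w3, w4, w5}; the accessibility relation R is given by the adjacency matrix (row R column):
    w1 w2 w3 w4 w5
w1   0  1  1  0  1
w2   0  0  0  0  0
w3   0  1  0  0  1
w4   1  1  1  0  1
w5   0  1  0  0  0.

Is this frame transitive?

Transitive: yes — every two-step R-path is closed by a direct edge.

Yes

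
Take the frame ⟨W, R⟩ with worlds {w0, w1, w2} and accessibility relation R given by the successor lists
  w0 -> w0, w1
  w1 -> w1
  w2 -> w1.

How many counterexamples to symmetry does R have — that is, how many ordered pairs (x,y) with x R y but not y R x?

2

Enumerating: (w0,w1), (w2,w1).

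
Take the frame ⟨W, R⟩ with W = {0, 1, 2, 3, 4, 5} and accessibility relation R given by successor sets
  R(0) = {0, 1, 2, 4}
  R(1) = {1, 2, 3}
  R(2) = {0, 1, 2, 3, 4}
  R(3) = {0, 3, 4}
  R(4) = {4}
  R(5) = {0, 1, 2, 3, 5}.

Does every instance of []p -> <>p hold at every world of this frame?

Axiom D corresponds to the accessibility relation being serial.
Serial: yes — every world has a successor (e.g. 0 R 0).

Yes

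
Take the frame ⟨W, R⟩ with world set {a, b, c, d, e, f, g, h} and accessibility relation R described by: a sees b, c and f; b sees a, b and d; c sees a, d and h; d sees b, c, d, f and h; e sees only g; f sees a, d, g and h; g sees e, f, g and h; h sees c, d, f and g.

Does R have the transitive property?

Transitive: no — a R b and b R d, but not a R d.

No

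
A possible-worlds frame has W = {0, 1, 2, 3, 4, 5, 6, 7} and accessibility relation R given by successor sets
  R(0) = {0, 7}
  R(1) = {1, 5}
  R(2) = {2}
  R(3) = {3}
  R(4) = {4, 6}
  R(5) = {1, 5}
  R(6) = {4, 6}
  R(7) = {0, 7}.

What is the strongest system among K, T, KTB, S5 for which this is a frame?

Reflexive (axiom T): yes — every world is R-related to itself.
Symmetric (axiom B): yes — every pair in R has its reverse in R.
Euclidean (axiom 5): yes — any two successors of a common world are R-related.
So F validates K, T, KTB, S5. The strongest is S5.

S5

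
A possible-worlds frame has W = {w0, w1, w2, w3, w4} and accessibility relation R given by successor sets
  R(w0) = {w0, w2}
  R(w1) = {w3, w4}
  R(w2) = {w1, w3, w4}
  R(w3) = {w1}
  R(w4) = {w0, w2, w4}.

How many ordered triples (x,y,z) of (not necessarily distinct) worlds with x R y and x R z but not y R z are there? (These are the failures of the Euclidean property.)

14

Enumerating: (w0,w2,w0), (w0,w2,w2), (w1,w3,w3), (w1,w3,w4), (w1,w4,w3), (w2,w1,w1), (w2,w3,w3), (w2,w3,w4), (w2,w4,w1), (w2,w4,w3), (w3,w1,w1), (w4,w0,w4), (w4,w2,w0), (w4,w2,w2).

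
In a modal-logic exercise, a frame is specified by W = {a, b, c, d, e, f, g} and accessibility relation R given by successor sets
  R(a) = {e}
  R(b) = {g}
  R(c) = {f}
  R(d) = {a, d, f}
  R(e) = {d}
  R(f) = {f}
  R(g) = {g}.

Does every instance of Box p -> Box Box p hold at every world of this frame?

By correspondence theory, 4 is valid on a frame iff R is transitive.
Transitive: no — a R e and e R d, but not a R d.

No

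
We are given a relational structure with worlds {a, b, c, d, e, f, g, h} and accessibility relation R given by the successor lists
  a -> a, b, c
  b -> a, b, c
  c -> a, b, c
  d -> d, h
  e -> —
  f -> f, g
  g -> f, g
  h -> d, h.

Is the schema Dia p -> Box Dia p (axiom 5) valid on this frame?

Yes

Axiom 5 corresponds to the accessibility relation being Euclidean.
Euclidean: yes — any two successors of a common world are R-related.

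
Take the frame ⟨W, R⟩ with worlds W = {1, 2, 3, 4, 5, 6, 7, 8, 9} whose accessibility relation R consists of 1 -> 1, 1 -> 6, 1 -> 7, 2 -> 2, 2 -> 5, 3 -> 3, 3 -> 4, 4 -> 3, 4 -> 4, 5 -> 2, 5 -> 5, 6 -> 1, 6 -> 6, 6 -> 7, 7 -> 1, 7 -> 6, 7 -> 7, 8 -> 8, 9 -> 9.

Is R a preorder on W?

Reflexive: yes — every world is R-related to itself.
Transitive: yes — every two-step R-path is closed by a direct edge.
So R is a preorder.

Yes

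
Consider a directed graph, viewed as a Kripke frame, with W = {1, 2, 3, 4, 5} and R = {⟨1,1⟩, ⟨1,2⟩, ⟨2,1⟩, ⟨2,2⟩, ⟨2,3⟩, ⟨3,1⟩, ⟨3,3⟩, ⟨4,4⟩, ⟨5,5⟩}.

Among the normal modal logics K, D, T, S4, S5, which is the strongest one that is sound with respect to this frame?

Serial (axiom D): yes — every world has a successor (e.g. 1 R 1).
Reflexive (axiom T): yes — every world is R-related to itself.
Transitive (axiom 4): no — 1 R 2 and 2 R 3, but not 1 R 3.
Euclidean (axiom 5): no — 2 R 1 and 2 R 3, but not 1 R 3.
So F validates K, D, T; S4 would additionally require R to be transitive. The strongest is T.

T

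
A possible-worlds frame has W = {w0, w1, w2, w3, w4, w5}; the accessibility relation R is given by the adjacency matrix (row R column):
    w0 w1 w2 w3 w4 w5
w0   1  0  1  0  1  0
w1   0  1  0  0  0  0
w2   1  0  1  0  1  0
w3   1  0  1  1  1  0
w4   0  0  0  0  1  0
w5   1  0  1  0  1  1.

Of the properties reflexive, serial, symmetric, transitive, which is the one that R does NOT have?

Reflexive: yes — every world is R-related to itself.
Serial: yes — every world has a successor (e.g. w0 R w0).
Symmetric: no — w0 R w4 but not w4 R w0.
Transitive: yes — every two-step R-path is closed by a direct edge.
Only symmetric fails.

symmetric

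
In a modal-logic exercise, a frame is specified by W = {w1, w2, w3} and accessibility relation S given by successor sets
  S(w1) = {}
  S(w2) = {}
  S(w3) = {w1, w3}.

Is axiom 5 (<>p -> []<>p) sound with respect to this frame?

No

By correspondence theory, 5 is valid on a frame iff S is Euclidean.
Euclidean: no — w3 S w1 and w3 S w1, but not w1 S w1.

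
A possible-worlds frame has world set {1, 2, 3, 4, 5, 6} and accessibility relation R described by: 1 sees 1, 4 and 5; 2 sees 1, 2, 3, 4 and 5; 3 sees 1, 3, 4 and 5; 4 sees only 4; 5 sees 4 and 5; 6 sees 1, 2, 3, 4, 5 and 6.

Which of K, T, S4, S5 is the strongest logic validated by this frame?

S4

Reflexive (axiom T): yes — every world is R-related to itself.
Transitive (axiom 4): yes — every two-step R-path is closed by a direct edge.
Euclidean (axiom 5): no — 1 R 4 and 1 R 5, but not 4 R 5.
So F validates K, T, S4; S5 would additionally require R to be Euclidean. The strongest is S4.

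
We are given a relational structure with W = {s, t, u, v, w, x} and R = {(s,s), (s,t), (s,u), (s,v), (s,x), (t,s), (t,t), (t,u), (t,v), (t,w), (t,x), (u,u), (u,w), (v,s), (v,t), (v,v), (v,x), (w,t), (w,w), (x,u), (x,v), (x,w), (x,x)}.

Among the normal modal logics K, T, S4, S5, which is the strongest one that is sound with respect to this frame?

Reflexive (axiom T): yes — every world is R-related to itself.
Transitive (axiom 4): no — s R t and t R w, but not s R w.
Euclidean (axiom 5): no — s R u and s R t, but not u R t.
So F validates K, T; S4 would additionally require R to be transitive. The strongest is T.

T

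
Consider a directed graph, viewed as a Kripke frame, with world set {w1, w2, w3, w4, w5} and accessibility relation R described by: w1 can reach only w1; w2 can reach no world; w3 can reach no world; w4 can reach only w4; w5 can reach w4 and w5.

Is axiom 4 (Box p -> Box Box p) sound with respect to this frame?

The schema 4 characterises exactly the transitive frames.
Transitive: yes — every two-step R-path is closed by a direct edge.

Yes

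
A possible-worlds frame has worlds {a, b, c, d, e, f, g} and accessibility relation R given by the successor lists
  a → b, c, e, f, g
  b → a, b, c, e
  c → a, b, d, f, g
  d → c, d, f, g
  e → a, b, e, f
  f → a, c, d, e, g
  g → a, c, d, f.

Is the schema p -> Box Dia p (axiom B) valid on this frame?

Axiom B corresponds to the accessibility relation being symmetric.
Symmetric: yes — every pair in R has its reverse in R.

Yes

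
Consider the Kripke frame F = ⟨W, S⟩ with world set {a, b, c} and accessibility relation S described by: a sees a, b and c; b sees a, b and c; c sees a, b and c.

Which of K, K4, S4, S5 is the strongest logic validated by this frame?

S5

Transitive (axiom 4): yes — every two-step S-path is closed by a direct edge.
Reflexive (axiom T): yes — every world is S-related to itself.
Euclidean (axiom 5): yes — any two successors of a common world are S-related.
So F validates K, K4, S4, S5. The strongest is S5.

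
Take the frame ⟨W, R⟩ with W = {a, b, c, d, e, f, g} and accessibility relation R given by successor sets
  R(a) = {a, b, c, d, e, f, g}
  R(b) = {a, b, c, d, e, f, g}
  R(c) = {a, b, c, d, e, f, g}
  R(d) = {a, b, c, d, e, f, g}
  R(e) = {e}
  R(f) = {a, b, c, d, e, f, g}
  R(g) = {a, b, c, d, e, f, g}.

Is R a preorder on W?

Yes

Reflexive: yes — every world is R-related to itself.
Transitive: yes — every two-step R-path is closed by a direct edge.
So R is a preorder.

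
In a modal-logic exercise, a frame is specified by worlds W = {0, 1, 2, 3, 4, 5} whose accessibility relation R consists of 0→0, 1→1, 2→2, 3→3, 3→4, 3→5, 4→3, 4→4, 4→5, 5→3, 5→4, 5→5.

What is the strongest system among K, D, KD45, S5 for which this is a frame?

Serial (axiom D): yes — every world has a successor (e.g. 0 R 0).
Euclidean (axiom 5): yes — any two successors of a common world are R-related.
Transitive (axiom 4): yes — every two-step R-path is closed by a direct edge.
Reflexive (axiom T): yes — every world is R-related to itself.
So F validates K, D, KD45, S5. The strongest is S5.

S5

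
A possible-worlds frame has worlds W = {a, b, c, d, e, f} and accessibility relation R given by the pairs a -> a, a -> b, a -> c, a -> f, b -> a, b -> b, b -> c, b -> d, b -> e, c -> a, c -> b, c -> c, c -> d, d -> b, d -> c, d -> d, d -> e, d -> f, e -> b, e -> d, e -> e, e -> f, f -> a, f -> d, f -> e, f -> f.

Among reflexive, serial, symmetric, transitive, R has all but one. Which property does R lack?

transitive

Reflexive: yes — every world is R-related to itself.
Serial: yes — every world has a successor (e.g. a R a).
Symmetric: yes — every pair in R has its reverse in R.
Transitive: no — a R b and b R d, but not a R d.
Only transitive fails.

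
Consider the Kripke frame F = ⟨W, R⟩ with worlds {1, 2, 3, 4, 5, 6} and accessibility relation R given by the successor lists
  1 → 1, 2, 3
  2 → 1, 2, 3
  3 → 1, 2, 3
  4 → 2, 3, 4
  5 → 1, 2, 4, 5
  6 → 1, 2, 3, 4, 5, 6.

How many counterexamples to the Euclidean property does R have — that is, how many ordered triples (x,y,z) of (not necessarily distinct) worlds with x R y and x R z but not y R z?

Enumerating: (4,2,4), (4,3,4), (5,1,4), (5,1,5), (5,2,4), (5,2,5), (5,4,1), (5,4,5), (6,1,4), (6,1,5), (6,1,6), (6,2,4), … and 10 more.
Total: 22.

22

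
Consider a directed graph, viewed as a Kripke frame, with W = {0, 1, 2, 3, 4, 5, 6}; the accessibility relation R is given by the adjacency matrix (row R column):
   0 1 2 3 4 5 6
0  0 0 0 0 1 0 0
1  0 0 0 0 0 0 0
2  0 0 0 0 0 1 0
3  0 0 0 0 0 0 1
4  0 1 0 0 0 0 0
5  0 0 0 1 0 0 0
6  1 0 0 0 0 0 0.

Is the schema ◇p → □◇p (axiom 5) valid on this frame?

The schema 5 characterises exactly the Euclidean frames.
Euclidean: no — 0 R 4 and 0 R 4, but not 4 R 4.

No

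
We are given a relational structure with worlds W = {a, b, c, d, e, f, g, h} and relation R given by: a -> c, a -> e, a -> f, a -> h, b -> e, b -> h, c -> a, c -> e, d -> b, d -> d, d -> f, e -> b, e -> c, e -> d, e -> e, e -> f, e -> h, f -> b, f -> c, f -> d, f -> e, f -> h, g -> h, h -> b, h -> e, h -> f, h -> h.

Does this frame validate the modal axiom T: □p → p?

Axiom T corresponds to the accessibility relation being reflexive.
Reflexive: no — a is not related to itself.

No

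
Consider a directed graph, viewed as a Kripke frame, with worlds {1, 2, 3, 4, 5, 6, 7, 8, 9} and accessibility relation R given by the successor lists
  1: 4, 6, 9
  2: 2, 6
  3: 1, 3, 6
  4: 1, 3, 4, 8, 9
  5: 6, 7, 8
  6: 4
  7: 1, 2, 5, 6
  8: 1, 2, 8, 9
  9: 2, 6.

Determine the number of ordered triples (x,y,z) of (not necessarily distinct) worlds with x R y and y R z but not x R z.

34

Enumerating: (1,4,1), (1,4,3), (1,4,8), (1,9,2), (2,6,4), (3,1,4), (3,1,9), (3,6,4), (4,1,6), (4,3,6), (4,8,2), (4,9,2), … and 22 more.
Total: 34.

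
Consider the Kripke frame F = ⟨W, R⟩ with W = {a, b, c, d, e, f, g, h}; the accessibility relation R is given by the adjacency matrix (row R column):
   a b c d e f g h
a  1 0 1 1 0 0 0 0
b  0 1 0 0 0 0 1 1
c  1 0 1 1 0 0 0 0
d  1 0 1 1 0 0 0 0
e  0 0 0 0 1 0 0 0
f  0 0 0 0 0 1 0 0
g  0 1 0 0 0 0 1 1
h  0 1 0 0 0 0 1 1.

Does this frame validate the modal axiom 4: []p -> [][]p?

The schema 4 characterises exactly the transitive frames.
Transitive: yes — every two-step R-path is closed by a direct edge.

Yes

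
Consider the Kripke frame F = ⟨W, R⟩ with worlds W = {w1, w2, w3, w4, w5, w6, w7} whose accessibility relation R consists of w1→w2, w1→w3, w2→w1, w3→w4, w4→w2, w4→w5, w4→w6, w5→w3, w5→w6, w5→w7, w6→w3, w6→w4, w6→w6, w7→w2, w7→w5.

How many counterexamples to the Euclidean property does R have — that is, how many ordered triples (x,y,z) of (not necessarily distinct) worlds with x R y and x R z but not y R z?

Enumerating: (w1,w2,w2), (w1,w2,w3), (w1,w3,w2), (w1,w3,w3), (w2,w1,w1), (w3,w4,w4), (w4,w2,w2), (w4,w2,w5), (w4,w2,w6), (w4,w5,w2), (w4,w5,w5), (w4,w6,w2), … and 16 more.
Total: 28.

28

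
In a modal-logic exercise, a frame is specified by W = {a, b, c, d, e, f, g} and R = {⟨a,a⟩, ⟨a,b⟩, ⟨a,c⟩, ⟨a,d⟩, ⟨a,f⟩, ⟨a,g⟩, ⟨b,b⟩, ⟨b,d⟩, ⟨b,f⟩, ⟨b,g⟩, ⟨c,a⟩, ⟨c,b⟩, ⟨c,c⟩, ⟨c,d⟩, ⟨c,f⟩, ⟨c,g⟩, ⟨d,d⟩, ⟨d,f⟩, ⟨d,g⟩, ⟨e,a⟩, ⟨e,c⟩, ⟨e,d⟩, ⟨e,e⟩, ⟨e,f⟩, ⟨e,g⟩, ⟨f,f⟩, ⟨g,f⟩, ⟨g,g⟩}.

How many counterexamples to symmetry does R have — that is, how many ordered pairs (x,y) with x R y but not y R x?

19

Enumerating: (a,b), (a,d), (a,f), (a,g), (b,d), (b,f), (b,g), (c,b), (c,d), (c,f), (c,g), (d,f), … and 7 more.
Total: 19.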